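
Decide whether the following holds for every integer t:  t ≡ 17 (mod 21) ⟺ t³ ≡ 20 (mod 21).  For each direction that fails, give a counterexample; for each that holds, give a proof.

Forward direction. Suppose t ≡ 17 (mod 21). Write t = 21j + 17. Then (21j + 17)³ = 9261j³ + 22491j² + 18207j + 4913 = 21(441j³ + 1071j² + 867j + 233) + 20, so t³ ≡ 20 (mod 21).

Converse. This fails: take t = 5. Then 5³ = 125 ≡ 20 (mod 21), yet 5 ≡ 5 (mod 21), not 17.

Not equivalent: only (⇒) holds.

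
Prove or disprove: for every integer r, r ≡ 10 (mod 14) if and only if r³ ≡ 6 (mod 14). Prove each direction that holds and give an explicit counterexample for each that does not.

[⇐] This fails: take r = 6. Then 6³ = 216 ≡ 6 (mod 14), yet 6 ≡ 6 (mod 14), not 10.

[⇒] Suppose r ≡ 10 (mod 14). Write r = 14j + 10. Then (14j + 10)³ = 2744j³ + 5880j² + 4200j + 1000 = 14(196j³ + 420j² + 300j + 71) + 6, so r³ ≡ 6 (mod 14).

(⇒) holds; (⇐) fails.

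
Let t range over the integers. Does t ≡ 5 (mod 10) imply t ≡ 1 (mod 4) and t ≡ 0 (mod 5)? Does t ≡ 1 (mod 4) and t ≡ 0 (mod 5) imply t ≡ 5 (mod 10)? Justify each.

(⇐) If t ≡ 1 (mod 4) and t ≡ 0 (mod 5), then by the Chinese remainder theorem t ≡ 5 (mod 20). Since 5 ≡ 5 (mod 10) and 10 ∣ 20, we get t ≡ 5 (mod 10).

(⇒) This fails: t = 15 gives 15 ≡ 5 (mod 10) but 15 ≡ 3 (mod 4), so the conjunction on the right does not hold.

Not equivalent: only (⇐) holds.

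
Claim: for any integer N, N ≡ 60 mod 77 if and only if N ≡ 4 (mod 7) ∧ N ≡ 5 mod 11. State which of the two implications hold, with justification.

(←) If N ≡ 4 (mod 7) and N ≡ 5 (mod 11), then by the Chinese remainder theorem N ≡ 60 (mod 77). This is exactly N ≡ 60 (mod 77).

(→) Suppose N ≡ 60 (mod 77); write N = 77j + 60. Since 7 ∣ 77, reducing mod 7 gives N ≡ 60 ≡ 4 (mod 7); since 11 ∣ 77, reducing mod 11 gives N ≡ 60 ≡ 5 (mod 11).

Equivalent; both directions hold.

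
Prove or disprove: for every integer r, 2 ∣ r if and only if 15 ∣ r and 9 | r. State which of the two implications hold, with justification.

Neither implication holds.

(→) This fails: take r = 2. Certainly 2 ∣ 2, but 15 ∤ 2.

(←) This fails: take r = 45. Both 15 ∣ 45 and 9 ∣ 45, yet 45 is not a multiple of 2 (since 45 = 22·2 + 1), so 2 ∤ 45.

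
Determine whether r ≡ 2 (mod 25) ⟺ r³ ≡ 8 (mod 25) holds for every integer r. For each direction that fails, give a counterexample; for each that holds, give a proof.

Both implications hold.

Converse. Suppose r³ ≡ 8 (mod 25). The only residue r in {0, …, 24} with r³ ≡ 8 (mod 25) is r = 2, so r ≡ 2 (mod 25).

Forward direction. Suppose r ≡ 2 (mod 25). Write r = 25j + 2. Then (25j + 2)³ = 15625j³ + 3750j² + 300j + 8 = 25(625j³ + 150j² + 12j) + 8, so r³ ≡ 8 (mod 25).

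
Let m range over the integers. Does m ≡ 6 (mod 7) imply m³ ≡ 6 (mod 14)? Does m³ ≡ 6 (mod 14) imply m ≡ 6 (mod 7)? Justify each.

(⇒) This fails: take m = 13. Then 13 ≡ 6 (mod 7), but 13³ = 2197 ≡ 13 (mod 14), not 6.

(⇐) This fails: take m = 10. Then 10³ = 1000 ≡ 6 (mod 14), yet 10 ≡ 3 (mod 7), not 6.

Both directions fail.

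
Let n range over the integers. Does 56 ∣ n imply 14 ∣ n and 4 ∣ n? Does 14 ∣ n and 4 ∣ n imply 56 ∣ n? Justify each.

(⇒) If 56 ∣ n, write n = 56q. Since 56 = 4·14, n = 14·(4q), so 14 ∣ n; and since 56 = 14·4, n = 4·(14q), so 4 ∣ n.

(⇐) This fails: take n = 28. Both 14 ∣ 28 and 4 ∣ 28, yet 28 is not a multiple of 56 (since 28 = 0·56 + 28), so 56 ∤ 28.

(⇒) holds; (⇐) fails.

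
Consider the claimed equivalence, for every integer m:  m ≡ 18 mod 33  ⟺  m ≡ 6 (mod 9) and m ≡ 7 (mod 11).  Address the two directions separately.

(→) This fails: m = 18 gives 18 ≡ 18 (mod 33) but 18 ≡ 0 (mod 9), so the conjunction on the right does not hold.

(←) Conversely, if m ≡ 6 (mod 9) and m ≡ 7 (mod 11), then by the Chinese remainder theorem m ≡ 51 (mod 99). Since 51 ≡ 18 (mod 33) and 33 ∣ 99, we get m ≡ 18 (mod 33).

The forward direction fails; the converse holds.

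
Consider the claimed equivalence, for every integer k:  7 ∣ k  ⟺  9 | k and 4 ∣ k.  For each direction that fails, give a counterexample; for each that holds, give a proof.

[⇒] This fails: take k = 7. Certainly 7 ∣ 7, but 9 ∤ 7.

[⇐] This fails: take k = 36. Both 9 ∣ 36 and 4 ∣ 36, yet 36 is not a multiple of 7 (since 36 = 5·7 + 1), so 7 ∤ 36.

Neither direction holds.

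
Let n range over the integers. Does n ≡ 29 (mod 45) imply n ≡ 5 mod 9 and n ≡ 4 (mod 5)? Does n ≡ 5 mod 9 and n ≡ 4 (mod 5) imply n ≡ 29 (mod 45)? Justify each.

Neither direction holds.

Forward direction. This fails: n = 29 gives 29 ≡ 29 (mod 45) but 29 ≡ 2 (mod 9), so the conjunction on the right does not hold.

Converse. This fails: n = 14 satisfies both congruences on the right (14 ≡ 5 mod 9 and 14 ≡ 4 mod 5) yet 14 ≡ 14 (mod 45), not 29.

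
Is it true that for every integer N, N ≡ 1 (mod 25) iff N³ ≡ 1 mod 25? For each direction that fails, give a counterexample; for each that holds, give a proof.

(⟹) Suppose N ≡ 1 (mod 25). Write N = 25j + 1. Then (25j + 1)³ = 15625j³ + 1875j² + 75j + 1 = 25(625j³ + 75j² + 3j) + 1, so N³ ≡ 1 (mod 25).

(⟸) Conversely, suppose N³ ≡ 1 (mod 25). The only residue r in {0, …, 24} with r³ ≡ 1 (mod 25) is r = 1, so N ≡ 1 (mod 25).

Both directions hold; the statement is true.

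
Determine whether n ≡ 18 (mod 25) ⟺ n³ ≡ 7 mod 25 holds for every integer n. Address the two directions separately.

[⇐] Suppose n³ ≡ 7 (mod 25). The only residue r in {0, …, 24} with r³ ≡ 7 (mod 25) is r = 18, so n ≡ 18 (mod 25).

[⇒] Suppose n ≡ 18 (mod 25). Write n = 25j + 18. Then (25j + 18)³ = 15625j³ + 33750j² + 24300j + 5832 = 25(625j³ + 1350j² + 972j + 233) + 7, so n³ ≡ 7 (mod 25).

Both implications hold.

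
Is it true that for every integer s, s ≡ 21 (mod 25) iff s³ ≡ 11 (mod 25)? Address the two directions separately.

Both implications hold.

Forward direction. Suppose s ≡ 21 (mod 25). Write s = 25j + 21. Then (25j + 21)³ = 15625j³ + 39375j² + 33075j + 9261 = 25(625j³ + 1575j² + 1323j + 370) + 11, so s³ ≡ 11 (mod 25).

Converse. Suppose s³ ≡ 11 (mod 25). The only residue r in {0, …, 24} with r³ ≡ 11 (mod 25) is r = 21, so s ≡ 21 (mod 25).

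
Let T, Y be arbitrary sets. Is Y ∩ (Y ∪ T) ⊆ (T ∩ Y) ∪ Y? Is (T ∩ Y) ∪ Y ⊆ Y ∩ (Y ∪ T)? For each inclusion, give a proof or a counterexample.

Forward inclusion. Let x ∈ Y ∩ (Y ∪ T). Then either x ∈ Y and x ∉ T; or x ∈ T ∩ Y. In each case x ∈ (T ∩ Y) ∪ Y, so Y ∩ (Y ∪ T) ⊆ (T ∩ Y) ∪ Y.

Reverse inclusion. Let x ∈ (T ∩ Y) ∪ Y. Then either x ∈ Y and x ∉ T; or x ∈ T ∩ Y. In each case x ∈ Y ∩ (Y ∪ T), so (T ∩ Y) ∪ Y ⊆ Y ∩ (Y ∪ T).

Both inclusions hold.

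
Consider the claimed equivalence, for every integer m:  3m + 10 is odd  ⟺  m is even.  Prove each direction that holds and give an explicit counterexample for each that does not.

(⟹) This fails: m = 1 gives 3m + 10 = 13, which is odd, but 1 is odd, not even.

(⟸) This also fails: m = 0 is even, but 3m + 10 = 10 is even, not odd.

Both directions fail.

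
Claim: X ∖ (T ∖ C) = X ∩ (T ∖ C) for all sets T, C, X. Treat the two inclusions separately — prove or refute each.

Forward inclusion. This inclusion fails. Take T = ∅, C = ∅, X = {1}; then 1 ∈ X ∖ (T ∖ C) but 1 ∉ X ∩ (T ∖ C).

Reverse inclusion. This inclusion fails. Take T = {1}, C = ∅, X = {1}; then 1 ∈ X ∩ (T ∖ C) but 1 ∉ X ∖ (T ∖ C).

Both inclusions fail.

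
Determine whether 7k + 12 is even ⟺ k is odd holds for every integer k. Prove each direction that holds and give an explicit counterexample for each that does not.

(⟹) This fails: k = 4 gives 7k + 12 = 40, which is even, but 4 is even, not odd.

(⟸) This also fails: k = 1 is odd, but 7k + 12 = 19 is odd, not even.

Both directions fail.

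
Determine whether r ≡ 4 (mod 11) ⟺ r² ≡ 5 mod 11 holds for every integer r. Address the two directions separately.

Only the forward direction holds.

(⟹) Suppose r ≡ 4 (mod 11). Write r = 11j + 4. Then (11j + 4)² = 121j² + 88j + 16 = 11(11j² + 8j + 1) + 5, so r² ≡ 5 (mod 11).

(⟸) This fails: take r = 7. Then 7² = 49 ≡ 5 (mod 11), yet 7 ≡ 7 (mod 11), not 4.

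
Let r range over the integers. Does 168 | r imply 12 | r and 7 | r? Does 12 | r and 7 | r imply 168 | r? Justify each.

[⇒] If 168 ∣ r, write r = 168q. Since 168 = 14·12, r = 12·(14q), so 12 ∣ r; and since 168 = 24·7, r = 7·(24q), so 7 ∣ r.

[⇐] This fails: take r = 84. Both 12 ∣ 84 and 7 ∣ 84, yet 84 is not a multiple of 168 (since 84 = 0·168 + 84), so 168 ∤ 84.

Only the forward implication holds.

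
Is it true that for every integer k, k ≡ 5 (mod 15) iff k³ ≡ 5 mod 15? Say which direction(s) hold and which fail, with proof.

(⇐) Suppose k³ ≡ 5 (mod 15). The only residue r in {0, …, 14} with r³ ≡ 5 (mod 15) is r = 5, so k ≡ 5 (mod 15).

(⇒) Suppose k ≡ 5 (mod 15). Write k = 15j + 5. Then (15j + 5)³ = 3375j³ + 3375j² + 1125j + 125 = 15(225j³ + 225j² + 75j + 8) + 5, so k³ ≡ 5 (mod 15).

Equivalent; both directions hold.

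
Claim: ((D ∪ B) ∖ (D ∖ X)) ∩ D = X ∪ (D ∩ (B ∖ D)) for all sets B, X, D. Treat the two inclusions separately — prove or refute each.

(⟹) Let x ∈ ((D ∪ B) ∖ (D ∖ X)) ∩ D. Then either x ∈ X ∩ D and x ∉ B; or x ∈ B ∩ X ∩ D. In each case x ∈ X ∪ (D ∩ (B ∖ D)), so ((D ∪ B) ∖ (D ∖ X)) ∩ D ⊆ X ∪ (D ∩ (B ∖ D)).

(⟸) This inclusion fails. Take B = ∅, X = {1}, D = ∅; then 1 ∈ X ∪ (D ∩ (B ∖ D)) but 1 ∉ ((D ∪ B) ∖ (D ∖ X)) ∩ D.

Only the forward inclusion holds.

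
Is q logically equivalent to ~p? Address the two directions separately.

Both directions fail.

(⟹) This fails. Under p = T, q = T, the left side is true but the right side is false.

(⟸) This fails. Under p = F, q = F, the left side is false but the right side is true.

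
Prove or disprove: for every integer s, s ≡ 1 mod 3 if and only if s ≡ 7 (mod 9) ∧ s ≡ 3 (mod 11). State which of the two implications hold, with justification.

[⇒] This fails: s = 1 gives 1 ≡ 1 (mod 3) but 1 ≡ 1 (mod 9), so the conjunction on the right does not hold.

[⇐] Conversely, if s ≡ 7 (mod 9) and s ≡ 3 (mod 11), then by the Chinese remainder theorem s ≡ 25 (mod 99). Since 25 ≡ 1 (mod 3) and 3 ∣ 99, we get s ≡ 1 (mod 3).

Only the reverse direction holds.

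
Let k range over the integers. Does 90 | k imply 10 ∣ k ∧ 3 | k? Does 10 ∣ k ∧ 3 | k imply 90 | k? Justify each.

(⇒) holds; (⇐) fails.

(⇒) If 90 ∣ k, write k = 90q. Since 90 = 9·10, k = 10·(9q), so 10 ∣ k; and since 90 = 30·3, k = 3·(30q), so 3 ∣ k.

(⇐) This fails: take k = 30. Both 10 ∣ 30 and 3 ∣ 30, yet 30 is not a multiple of 90 (since 30 = 0·90 + 30), so 90 ∤ 30.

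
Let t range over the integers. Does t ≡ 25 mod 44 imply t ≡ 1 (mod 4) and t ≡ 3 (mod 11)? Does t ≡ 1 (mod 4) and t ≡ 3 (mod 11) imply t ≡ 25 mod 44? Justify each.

(⟹) Suppose t ≡ 25 (mod 44); write t = 44j + 25. Since 4 ∣ 44, reducing mod 4 gives t ≡ 25 ≡ 1 (mod 4); since 11 ∣ 44, reducing mod 11 gives t ≡ 25 ≡ 3 (mod 11).

(⟸) Conversely, if t ≡ 1 (mod 4) and t ≡ 3 (mod 11), then by the Chinese remainder theorem t ≡ 25 (mod 44). This is exactly t ≡ 25 (mod 44).

Both implications hold.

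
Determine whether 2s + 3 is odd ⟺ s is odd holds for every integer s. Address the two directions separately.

[⇐] Suppose s is odd. Since 2 is even, 2s is even for every s, so 2s + 3 has the same parity as 3, which is odd. Hence 2s + 3 is odd.

[⇒] This fails: take s = 4. Then 2s + 3 = 11, which is odd, yet s = 4 is even, not odd.

Not equivalent: only (⇐) holds.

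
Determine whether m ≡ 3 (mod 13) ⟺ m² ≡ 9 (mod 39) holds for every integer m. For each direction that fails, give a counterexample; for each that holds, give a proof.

Both directions fail.

(⟹) This fails: take m = 16. Then 16 ≡ 3 (mod 13), but 16² = 256 ≡ 22 (mod 39), not 9.

(⟸) This fails: take m = 36. Then 36² = 1296 ≡ 9 (mod 39), yet 36 ≡ 10 (mod 13), not 3.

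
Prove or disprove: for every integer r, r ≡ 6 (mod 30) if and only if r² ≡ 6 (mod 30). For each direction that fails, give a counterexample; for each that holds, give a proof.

[⇒] Suppose r ≡ 6 (mod 30). Write r = 30j + 6. Then (30j + 6)² = 900j² + 360j + 36 = 30(30j² + 12j + 1) + 6, so r² ≡ 6 (mod 30).

[⇐] This fails: take r = 24. Then 24² = 576 ≡ 6 (mod 30), yet 24 ≡ 24 (mod 30), not 6.

Only the forward implication holds.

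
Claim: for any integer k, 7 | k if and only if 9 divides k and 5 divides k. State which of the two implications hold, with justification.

(⇒) fails and (⇐) fails.

(→) This fails: take k = 7. Certainly 7 ∣ 7, but 9 ∤ 7.

(←) This fails: take k = 45. Both 9 ∣ 45 and 5 ∣ 45, yet 45 is not a multiple of 7 (since 45 = 6·7 + 3), so 7 ∤ 45.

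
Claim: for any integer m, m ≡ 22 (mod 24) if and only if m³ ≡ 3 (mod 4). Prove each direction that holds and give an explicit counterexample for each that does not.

Neither direction holds.

(→) This fails: take m = 22. Then 22 ≡ 22 (mod 24), but 22³ = 10648 ≡ 0 (mod 4), not 3.

(←) This fails: take m = 3. Then 3³ = 27 ≡ 3 (mod 4), yet 3 ≡ 3 (mod 24), not 22.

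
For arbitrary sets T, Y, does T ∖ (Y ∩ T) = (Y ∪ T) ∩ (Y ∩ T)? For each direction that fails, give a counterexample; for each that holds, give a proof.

Both inclusions fail.

(⟹) This inclusion fails. Take T = {1}, Y = ∅; then 1 ∈ T ∖ (Y ∩ T) but 1 ∉ (Y ∪ T) ∩ (Y ∩ T).

(⟸) This inclusion fails. Take T = {1}, Y = {1}; then 1 ∈ (Y ∪ T) ∩ (Y ∩ T) but 1 ∉ T ∖ (Y ∩ T).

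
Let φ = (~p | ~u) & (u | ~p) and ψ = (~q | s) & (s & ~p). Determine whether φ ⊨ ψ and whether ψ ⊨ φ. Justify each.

(⇒) This fails. Under q = F, u = F, p = F, s = F, the left side is true but the right side is false.

(⇐) Assume the antecedent. If q is true, the antecedent forces (q = T, u = F, p = F, s = T) or (q = T, u = T, p = F, s = T), and (~p | ~u) & (u | ~p) holds there. If q is false, the antecedent forces (q = F, u = F, p = F, s = T) or (q = F, u = T, p = F, s = T), and (~p | ~u) & (u | ~p) holds there. Either way (~p | ~u) & (u | ~p) holds.

(⇒) fails; (⇐) holds.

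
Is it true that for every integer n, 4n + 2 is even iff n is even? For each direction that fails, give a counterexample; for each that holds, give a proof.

Forward direction. This fails: take n = 1. Then 4n + 2 = 6, which is even, yet n = 1 is odd, not even.

Converse. Suppose n is even. Since 4 is even, 4n is even for every n, so 4n + 2 has the same parity as 2, which is even. Hence 4n + 2 is even.

Only the converse holds.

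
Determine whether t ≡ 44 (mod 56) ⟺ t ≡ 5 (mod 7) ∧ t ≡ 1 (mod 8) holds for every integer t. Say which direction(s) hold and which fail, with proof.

Neither direction holds.

Forward direction. This fails: t = 44 gives 44 ≡ 44 (mod 56) but 44 ≡ 2 (mod 7), so the conjunction on the right does not hold.

Converse. This fails: t = 33 satisfies both congruences on the right (33 ≡ 5 mod 7 and 33 ≡ 1 mod 8) yet 33 ≡ 33 (mod 56), not 44.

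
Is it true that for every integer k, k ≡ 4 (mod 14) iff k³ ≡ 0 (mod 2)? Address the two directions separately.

Forward direction. Suppose k ≡ 4 (mod 14). Then k³ ≡ 4³ = 64 (mod 14), and since 2 ∣ 14, also k³ ≡ 0 (mod 2).

Converse. This fails: take k = 0. Then 0³ = 0 ≡ 0 (mod 2), yet 0 ≡ 0 (mod 14), not 4.

Not equivalent: only (⇒) holds.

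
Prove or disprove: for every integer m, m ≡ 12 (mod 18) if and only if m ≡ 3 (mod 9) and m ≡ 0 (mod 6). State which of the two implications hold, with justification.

Both directions hold.

(⟸) If m ≡ 3 (mod 9) and m ≡ 0 (mod 6), then by the Chinese remainder theorem m ≡ 12 (mod 18). This is exactly m ≡ 12 (mod 18).

(⟹) Suppose m ≡ 12 (mod 18); write m = 18j + 12. Since 9 ∣ 18, reducing mod 9 gives m ≡ 12 ≡ 3 (mod 9); since 6 ∣ 18, reducing mod 6 gives m ≡ 12 ≡ 0 (mod 6).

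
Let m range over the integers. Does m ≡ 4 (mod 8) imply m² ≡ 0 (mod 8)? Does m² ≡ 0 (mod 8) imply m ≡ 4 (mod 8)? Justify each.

Only the forward direction holds.

(⟸) This fails: take m = 0. Then 0² = 0 ≡ 0 (mod 8), yet 0 ≡ 0 (mod 8), not 4.

(⟹) Suppose m ≡ 4 (mod 8). Write m = 8j + 4. Then (8j + 4)² = 64j² + 64j + 16 = 8(8j² + 8j + 2) + 0, so m² ≡ 0 (mod 8).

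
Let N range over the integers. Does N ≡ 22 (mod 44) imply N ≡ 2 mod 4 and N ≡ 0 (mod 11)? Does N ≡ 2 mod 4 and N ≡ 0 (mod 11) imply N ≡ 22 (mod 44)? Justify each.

(⟹) Suppose N ≡ 22 (mod 44); write N = 44j + 22. Since 4 ∣ 44, reducing mod 4 gives N ≡ 22 ≡ 2 (mod 4); since 11 ∣ 44, reducing mod 11 gives N ≡ 22 ≡ 0 (mod 11).

(⟸) Conversely, if N ≡ 2 (mod 4) and N ≡ 0 (mod 11), then by the Chinese remainder theorem N ≡ 22 (mod 44). This is exactly N ≡ 22 (mod 44).

Equivalent; both directions hold.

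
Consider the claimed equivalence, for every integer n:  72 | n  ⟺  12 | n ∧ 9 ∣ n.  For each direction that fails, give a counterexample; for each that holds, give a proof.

[⇒] If 72 ∣ n, write n = 72q. Since 72 = 6·12, n = 12·(6q), so 12 ∣ n; and since 72 = 8·9, n = 9·(8q), so 9 ∣ n.

[⇐] This fails: take n = 36. Both 12 ∣ 36 and 9 ∣ 36, yet 36 is not a multiple of 72 (since 36 = 0·72 + 36), so 72 ∤ 36.

Only the forward direction holds.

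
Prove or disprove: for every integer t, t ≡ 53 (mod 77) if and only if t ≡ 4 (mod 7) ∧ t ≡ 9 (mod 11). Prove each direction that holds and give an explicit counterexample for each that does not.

Both implications hold.

[⇒] Suppose t ≡ 53 (mod 77); write t = 77j + 53. Since 7 ∣ 77, reducing mod 7 gives t ≡ 53 ≡ 4 (mod 7); since 11 ∣ 77, reducing mod 11 gives t ≡ 53 ≡ 9 (mod 11).

[⇐] Conversely, if t ≡ 4 (mod 7) and t ≡ 9 (mod 11), then by the Chinese remainder theorem t ≡ 53 (mod 77). This is exactly t ≡ 53 (mod 77).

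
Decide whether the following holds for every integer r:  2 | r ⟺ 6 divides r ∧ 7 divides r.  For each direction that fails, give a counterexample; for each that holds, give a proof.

(←) Suppose 6 ∣ r and 7 ∣ r. Any common multiple of 6 and 7 is a multiple of their lcm; here gcd(6, 7) = 1, so lcm(6, 7) = 6·7 = 42, so 42 ∣ r. Since 2 ∣ 42, it follows that 2 ∣ r.

(→) This fails: take r = 2. Certainly 2 ∣ 2, but 6 ∤ 2.

Only the reverse direction holds.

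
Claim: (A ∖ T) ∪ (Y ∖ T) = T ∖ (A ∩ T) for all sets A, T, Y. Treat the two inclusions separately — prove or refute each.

Forward inclusion. This inclusion fails. Take A = {1}, T = ∅, Y = ∅; then 1 ∈ (A ∖ T) ∪ (Y ∖ T) but 1 ∉ T ∖ (A ∩ T).

Reverse inclusion. This inclusion fails. Take A = ∅, T = {1}, Y = ∅; then 1 ∈ T ∖ (A ∩ T) but 1 ∉ (A ∖ T) ∪ (Y ∖ T).

Neither inclusion holds.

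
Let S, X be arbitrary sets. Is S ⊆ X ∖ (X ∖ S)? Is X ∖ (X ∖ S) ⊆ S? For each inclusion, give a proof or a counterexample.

Reverse inclusion. Let x ∈ X ∖ (X ∖ S). Then x ∈ S ∩ X, from which x ∈ S.

Forward inclusion. This inclusion fails. Take S = {1}, X = ∅; then 1 ∈ S but 1 ∉ X ∖ (X ∖ S).

(⊆) fails; (⊇) holds.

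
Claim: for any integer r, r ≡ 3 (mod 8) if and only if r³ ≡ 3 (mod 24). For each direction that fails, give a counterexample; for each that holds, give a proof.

Forward direction. This fails: take r = 11. Then 11 ≡ 3 (mod 8), but 11³ = 1331 ≡ 11 (mod 24), not 3.

Converse. The residues r modulo 24 with r³ ≡ 3 (mod 24) are exactly {3}, and each is ≡ 3 (mod 8).

Only the reverse direction holds.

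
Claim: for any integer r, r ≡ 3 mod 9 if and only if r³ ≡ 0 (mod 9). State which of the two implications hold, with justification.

[⇒] Suppose r ≡ 3 mod 9. Write r = 9j + 3. Then (9j + 3)³ = 729j³ + 729j² + 243j + 27 = 9(81j³ + 81j² + 27j + 3) + 0, so r³ ≡ 0 (mod 9).

[⇐] This fails: take r = 0. Then 0³ = 0 ≡ 0 (mod 9), yet 0 ≡ 0 (mod 9), not 3.

Not equivalent: only (⇒) holds.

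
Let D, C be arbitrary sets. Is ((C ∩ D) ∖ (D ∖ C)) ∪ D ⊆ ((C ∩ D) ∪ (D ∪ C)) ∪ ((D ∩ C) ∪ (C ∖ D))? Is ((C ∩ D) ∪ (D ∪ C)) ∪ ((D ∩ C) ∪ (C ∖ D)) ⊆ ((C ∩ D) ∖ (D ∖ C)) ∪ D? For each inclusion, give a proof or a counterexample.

Only the forward inclusion holds.

(⊆) Let x ∈ ((C ∩ D) ∖ (D ∖ C)) ∪ D. Then either x ∈ D and x ∉ C; or x ∈ D ∩ C. In each case x ∈ ((C ∩ D) ∪ (D ∪ C)) ∪ ((D ∩ C) ∪ (C ∖ D)), so ((C ∩ D) ∖ (D ∖ C)) ∪ D ⊆ ((C ∩ D) ∪ (D ∪ C)) ∪ ((D ∩ C) ∪ (C ∖ D)).

(⊇) This inclusion fails. Take D = ∅, C = {1}; then 1 ∈ ((C ∩ D) ∪ (D ∪ C)) ∪ ((D ∩ C) ∪ (C ∖ D)) but 1 ∉ ((C ∩ D) ∖ (D ∖ C)) ∪ D.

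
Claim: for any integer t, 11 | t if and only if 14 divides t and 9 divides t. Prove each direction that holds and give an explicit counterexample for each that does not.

(⇒) This fails: take t = 11. Certainly 11 ∣ 11, but 14 ∤ 11.

(⇐) This fails: take t = 126. Both 14 ∣ 126 and 9 ∣ 126, yet 126 is not a multiple of 11 (since 126 = 11·11 + 5), so 11 ∤ 126.

(⇒) fails and (⇐) fails.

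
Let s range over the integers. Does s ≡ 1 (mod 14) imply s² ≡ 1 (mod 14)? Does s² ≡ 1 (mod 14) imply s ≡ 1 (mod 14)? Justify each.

Only the forward implication holds.

[⇒] Suppose s ≡ 1 (mod 14). Write s = 14j + 1. Then (14j + 1)² = 196j² + 28j + 1 = 14(14j² + 2j) + 1, so s² ≡ 1 (mod 14).

[⇐] This fails: take s = 13. Then 13² = 169 ≡ 1 (mod 14), yet 13 ≡ 13 (mod 14), not 1.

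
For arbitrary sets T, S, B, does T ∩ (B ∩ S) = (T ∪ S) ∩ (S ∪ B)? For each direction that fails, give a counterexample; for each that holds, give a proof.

Only the forward inclusion holds.

Forward inclusion. Let x ∈ T ∩ (B ∩ S). Then x ∈ T ∩ S ∩ B, from which x ∈ (T ∪ S) ∩ (S ∪ B).

Reverse inclusion. This inclusion fails. Take T = ∅, S = {1}, B = ∅; then 1 ∈ (T ∪ S) ∩ (S ∪ B) but 1 ∉ T ∩ (B ∩ S).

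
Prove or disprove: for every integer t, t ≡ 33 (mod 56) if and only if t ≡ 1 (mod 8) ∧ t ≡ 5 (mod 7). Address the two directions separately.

(←) If t ≡ 1 (mod 8) and t ≡ 5 (mod 7), then by the Chinese remainder theorem t ≡ 33 (mod 56). This is exactly t ≡ 33 (mod 56).

(→) Suppose t ≡ 33 (mod 56); write t = 56j + 33. Since 8 ∣ 56, reducing mod 8 gives t ≡ 33 ≡ 1 (mod 8); since 7 ∣ 56, reducing mod 7 gives t ≡ 33 ≡ 5 (mod 7).

Both directions hold.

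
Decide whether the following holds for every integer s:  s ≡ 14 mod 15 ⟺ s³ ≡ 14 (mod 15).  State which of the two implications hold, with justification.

Both implications hold.

(⟸) Suppose s³ ≡ 14 (mod 15). The only residue r in {0, …, 14} with r³ ≡ 14 (mod 15) is r = 14, so s ≡ 14 (mod 15).

(⟹) Suppose s ≡ 14 mod 15. Write s = 15j + 14. Then (15j + 14)³ = 3375j³ + 9450j² + 8820j + 2744 = 15(225j³ + 630j² + 588j + 182) + 14, so s³ ≡ 14 (mod 15).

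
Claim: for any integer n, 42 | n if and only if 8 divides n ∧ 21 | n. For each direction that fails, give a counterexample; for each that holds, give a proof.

Forward direction. This fails: take n = 42. Certainly 42 ∣ 42, but 8 ∤ 42.

Converse. Suppose 8 ∣ n and 21 ∣ n. Any common multiple of 8 and 21 is a multiple of their lcm; here gcd(8, 21) = 1, so lcm(8, 21) = 8·21 = 168, so 168 ∣ n. Since 42 ∣ 168, it follows that 42 ∣ n.

Not equivalent: only (⇐) holds.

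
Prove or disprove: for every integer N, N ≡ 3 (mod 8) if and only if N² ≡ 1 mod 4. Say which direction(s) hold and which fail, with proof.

(⟸) This fails: take N = 1. Then 1² = 1 ≡ 1 (mod 4), yet 1 ≡ 1 (mod 8), not 3.

(⟹) Suppose N ≡ 3 (mod 8). Then N² ≡ 3² = 9 (mod 8), and since 4 ∣ 8, also N² ≡ 1 (mod 4).

Only the forward direction holds.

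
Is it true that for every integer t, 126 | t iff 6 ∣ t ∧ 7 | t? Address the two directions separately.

(⇐) This fails: take t = 42. Both 6 ∣ 42 and 7 ∣ 42, yet 42 is not a multiple of 126 (since 42 = 0·126 + 42), so 126 ∤ 42.

(⇒) If 126 ∣ t, write t = 126q. Since 126 = 21·6, t = 6·(21q), so 6 ∣ t; and since 126 = 18·7, t = 7·(18q), so 7 ∣ t.

Only the forward direction holds.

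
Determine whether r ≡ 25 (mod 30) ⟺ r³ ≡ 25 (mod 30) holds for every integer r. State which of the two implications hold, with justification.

(⟹) Suppose r ≡ 25 (mod 30). Write r = 30j + 25. Then (30j + 25)³ = 27000j³ + 67500j² + 56250j + 15625 = 30(900j³ + 2250j² + 1875j + 520) + 25, so r³ ≡ 25 (mod 30).

(⟸) Conversely, suppose r³ ≡ 25 (mod 30). The only residue r in {0, …, 29} with r³ ≡ 25 (mod 30) is r = 25, so r ≡ 25 (mod 30).

Equivalent; both directions hold.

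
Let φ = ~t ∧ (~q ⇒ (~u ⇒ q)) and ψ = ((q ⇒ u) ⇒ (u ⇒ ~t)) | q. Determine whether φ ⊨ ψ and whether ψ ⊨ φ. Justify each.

(→) Assume the antecedent. If t is true, the antecedent cannot hold. If t is false, ((q ⇒ u) ⇒ (u ⇒ ~t)) | q reduces to true regardless of the other variables. Either way ((q ⇒ u) ⇒ (u ⇒ ~t)) | q holds.

(←) This fails. Under t = F, q = F, u = F, the left side is false but the right side is true.

The forward direction holds; the converse fails.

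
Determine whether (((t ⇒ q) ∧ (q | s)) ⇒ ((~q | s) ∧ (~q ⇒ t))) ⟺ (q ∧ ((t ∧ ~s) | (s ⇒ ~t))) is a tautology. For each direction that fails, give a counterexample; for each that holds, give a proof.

[⇒] This fails. Under t = F, q = F, s = F, the left side is true but the right side is false.

[⇐] This fails. Under t = F, q = T, s = F, the left side is false but the right side is true.

(⇒) fails and (⇐) fails.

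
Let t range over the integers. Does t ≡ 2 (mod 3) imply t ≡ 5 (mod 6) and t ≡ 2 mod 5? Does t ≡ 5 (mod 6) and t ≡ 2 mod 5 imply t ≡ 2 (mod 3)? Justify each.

Only the reverse direction holds.

(⟹) This fails: t = 2 gives 2 ≡ 2 (mod 3) but 2 ≡ 2 (mod 6), so the conjunction on the right does not hold.

(⟸) Conversely, if t ≡ 5 (mod 6) and t ≡ 2 (mod 5), then by the Chinese remainder theorem t ≡ 17 (mod 30). Since 17 ≡ 2 (mod 3) and 3 ∣ 30, we get t ≡ 2 (mod 3).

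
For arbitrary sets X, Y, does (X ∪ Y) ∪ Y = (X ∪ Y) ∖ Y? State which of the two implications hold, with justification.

(⊇) Let x ∈ (X ∪ Y) ∖ Y. Then x ∈ X and x ∉ Y, from which x ∈ (X ∪ Y) ∪ Y.

(⊆) This inclusion fails. Take X = ∅, Y = {1}; then 1 ∈ (X ∪ Y) ∪ Y but 1 ∉ (X ∪ Y) ∖ Y.

Only the reverse inclusion holds.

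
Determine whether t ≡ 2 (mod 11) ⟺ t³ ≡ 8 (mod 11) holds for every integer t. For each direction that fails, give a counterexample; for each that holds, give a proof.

(⇐) Suppose t³ ≡ 8 (mod 11). The only residue r in {0, …, 10} with r³ ≡ 8 (mod 11) is r = 2, so t ≡ 2 (mod 11).

(⇒) Suppose t ≡ 2 (mod 11). Write t = 11j + 2. Then (11j + 2)³ = 1331j³ + 726j² + 132j + 8 = 11(121j³ + 66j² + 12j) + 8, so t³ ≡ 8 (mod 11).

The biconditional holds.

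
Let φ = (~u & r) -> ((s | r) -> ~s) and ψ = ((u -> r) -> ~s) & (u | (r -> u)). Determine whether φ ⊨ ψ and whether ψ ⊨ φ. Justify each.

Converse. Assume the antecedent. If u is true, (~u & r) -> ((s | r) -> ~s) reduces to true regardless of the other variables. If u is false, the antecedent forces (u = F, s = F, r = F), and (~u & r) -> ((s | r) -> ~s) holds there. Either way (~u & r) -> ((s | r) -> ~s) holds.

Forward direction. This fails. Under u = F, s = T, r = F, the left side is true but the right side is false.

Only the converse holds.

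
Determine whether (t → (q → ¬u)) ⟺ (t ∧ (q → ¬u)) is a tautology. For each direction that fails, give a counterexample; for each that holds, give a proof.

Only the converse holds.

Forward direction. This fails. Under u = F, t = F, q = F, the left side is true but the right side is false.

Converse. Assume the antecedent. If u is true, the antecedent forces (u = T, t = T, q = F), and t → (q → ¬u) holds there. If u is false, t → (q → ¬u) reduces to true regardless of the other variables. Either way t → (q → ¬u) holds.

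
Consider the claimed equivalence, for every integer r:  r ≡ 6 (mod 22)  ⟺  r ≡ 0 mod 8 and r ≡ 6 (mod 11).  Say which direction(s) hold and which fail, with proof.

(⟹) This fails: r = 50 gives 50 ≡ 6 (mod 22) but 50 ≡ 2 (mod 8), so the conjunction on the right does not hold.

(⟸) Conversely, if r ≡ 0 (mod 8) and r ≡ 6 (mod 11), then by the Chinese remainder theorem r ≡ 72 (mod 88). Since 72 ≡ 6 (mod 22) and 22 ∣ 88, we get r ≡ 6 (mod 22).

Not equivalent: only (⇐) holds.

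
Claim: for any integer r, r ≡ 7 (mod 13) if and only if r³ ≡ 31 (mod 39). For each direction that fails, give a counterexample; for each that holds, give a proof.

Both directions fail.

Forward direction. This fails: take r = 20. Then 20 ≡ 7 (mod 13), but 20³ = 8000 ≡ 5 (mod 39), not 31.

Converse. This fails: take r = 34. Then 34³ = 39304 ≡ 31 (mod 39), yet 34 ≡ 8 (mod 13), not 7.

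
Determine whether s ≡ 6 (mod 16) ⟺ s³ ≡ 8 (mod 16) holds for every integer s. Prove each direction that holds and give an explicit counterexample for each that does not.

Forward direction. Suppose s ≡ 6 (mod 16). Write s = 16j + 6. Then (16j + 6)³ = 4096j³ + 4608j² + 1728j + 216 = 16(256j³ + 288j² + 108j + 13) + 8, so s³ ≡ 8 (mod 16).

Converse. This fails: take s = 2. Then 2³ = 8 ≡ 8 (mod 16), yet 2 ≡ 2 (mod 16), not 6.

Not equivalent: only (⇒) holds.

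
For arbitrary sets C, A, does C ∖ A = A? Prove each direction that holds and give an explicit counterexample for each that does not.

(⊆) fails and (⊇) fails.

(⊆) This inclusion fails. Take C = {1}, A = ∅; then 1 ∈ C ∖ A but 1 ∉ A.

(⊇) This inclusion fails. Take C = ∅, A = {1}; then 1 ∈ A but 1 ∉ C ∖ A.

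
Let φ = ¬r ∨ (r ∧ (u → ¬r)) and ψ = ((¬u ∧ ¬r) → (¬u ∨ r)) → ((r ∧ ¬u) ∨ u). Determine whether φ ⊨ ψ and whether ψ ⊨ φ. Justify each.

Neither direction holds.

(⟹) This fails. Under u = F, r = F, the left side is true but the right side is false.

(⟸) This fails. Under u = T, r = T, the left side is false but the right side is true.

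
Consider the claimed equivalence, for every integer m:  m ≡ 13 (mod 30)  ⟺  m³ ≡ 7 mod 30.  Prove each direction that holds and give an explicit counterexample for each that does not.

(⟸) Suppose m³ ≡ 7 (mod 30). The only residue r in {0, …, 29} with r³ ≡ 7 (mod 30) is r = 13, so m ≡ 13 (mod 30).

(⟹) Suppose m ≡ 13 (mod 30). Write m = 30j + 13. Then (30j + 13)³ = 27000j³ + 35100j² + 15210j + 2197 = 30(900j³ + 1170j² + 507j + 73) + 7, so m³ ≡ 7 (mod 30).

Both directions hold.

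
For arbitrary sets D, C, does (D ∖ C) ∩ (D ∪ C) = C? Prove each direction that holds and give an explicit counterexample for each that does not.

Neither inclusion holds.

Forward inclusion. This inclusion fails. Take D = {1}, C = ∅; then 1 ∈ (D ∖ C) ∩ (D ∪ C) but 1 ∉ C.

Reverse inclusion. This inclusion fails. Take D = ∅, C = {1}; then 1 ∈ C but 1 ∉ (D ∖ C) ∩ (D ∪ C).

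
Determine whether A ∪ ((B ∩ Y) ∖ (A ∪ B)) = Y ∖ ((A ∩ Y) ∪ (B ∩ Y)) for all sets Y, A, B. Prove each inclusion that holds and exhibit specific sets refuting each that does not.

(⊆) fails and (⊇) fails.

Forward inclusion. This inclusion fails. Take Y = ∅, A = {1}, B = ∅; then 1 ∈ A ∪ ((B ∩ Y) ∖ (A ∪ B)) but 1 ∉ Y ∖ ((A ∩ Y) ∪ (B ∩ Y)).

Reverse inclusion. This inclusion fails. Take Y = {1}, A = ∅, B = ∅; then 1 ∈ Y ∖ ((A ∩ Y) ∪ (B ∩ Y)) but 1 ∉ A ∪ ((B ∩ Y) ∖ (A ∪ B)).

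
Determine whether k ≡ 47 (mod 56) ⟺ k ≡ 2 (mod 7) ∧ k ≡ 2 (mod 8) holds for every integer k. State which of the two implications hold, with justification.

(⟹) This fails: k = 47 gives 47 ≡ 47 (mod 56) but 47 ≡ 5 (mod 7), so the conjunction on the right does not hold.

(⟸) This fails: k = 2 satisfies both congruences on the right (2 ≡ 2 mod 7 and 2 ≡ 2 mod 8) yet 2 ≡ 2 (mod 56), not 47.

Both directions fail.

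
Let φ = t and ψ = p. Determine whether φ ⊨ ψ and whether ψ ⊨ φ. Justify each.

Neither direction holds.

Forward direction. This fails. Under t = T, p = F, the left side is true but the right side is false.

Converse. This fails. Under t = F, p = T, the left side is false but the right side is true.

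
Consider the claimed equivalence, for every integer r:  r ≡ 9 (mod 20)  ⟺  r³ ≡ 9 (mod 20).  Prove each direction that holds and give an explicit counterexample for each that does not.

(⇒) Suppose r ≡ 9 (mod 20). Write r = 20j + 9. Then (20j + 9)³ = 8000j³ + 10800j² + 4860j + 729 = 20(400j³ + 540j² + 243j + 36) + 9, so r³ ≡ 9 (mod 20).

(⇐) Conversely, suppose r³ ≡ 9 (mod 20). The only residue r in {0, …, 19} with r³ ≡ 9 (mod 20) is r = 9, so r ≡ 9 (mod 20).

Both implications hold.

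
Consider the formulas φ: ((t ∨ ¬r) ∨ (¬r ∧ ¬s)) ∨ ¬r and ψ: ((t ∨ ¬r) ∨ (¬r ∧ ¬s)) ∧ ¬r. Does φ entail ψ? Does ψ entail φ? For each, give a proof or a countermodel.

(⇒) fails; (⇐) holds.

(←) Assume the antecedent. If s is true, the antecedent forces (s = T, r = F, t = F) or (s = T, r = F, t = T), and ((t ∨ ¬r) ∨ (¬r ∧ ¬s)) ∨ ¬r holds there. If s is false, the antecedent forces (s = F, r = F, t = F) or (s = F, r = F, t = T), and ((t ∨ ¬r) ∨ (¬r ∧ ¬s)) ∨ ¬r holds there. Either way ((t ∨ ¬r) ∨ (¬r ∧ ¬s)) ∨ ¬r holds.

(→) This fails. Under s = F, r = T, t = T, the left side is true but the right side is false.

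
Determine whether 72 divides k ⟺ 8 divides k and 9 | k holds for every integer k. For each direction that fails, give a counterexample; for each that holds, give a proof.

Equivalent; both directions hold.

(⇐) Suppose 8 ∣ k and 9 ∣ k. Any common multiple of 8 and 9 is a multiple of their lcm; here gcd(8, 9) = 1, so lcm(8, 9) = 8·9 = 72, so 72 ∣ k.

(⇒) If 72 ∣ k, write k = 72q. Since 72 = 9·8, k = 8·(9q), so 8 ∣ k; and since 72 = 8·9, k = 9·(8q), so 9 ∣ k.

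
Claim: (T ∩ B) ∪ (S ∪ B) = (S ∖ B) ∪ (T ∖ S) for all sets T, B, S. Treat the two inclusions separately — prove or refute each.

Both inclusions fail.

(⊆) This inclusion fails. Take T = ∅, B = {1}, S = ∅; then 1 ∈ (T ∩ B) ∪ (S ∪ B) but 1 ∉ (S ∖ B) ∪ (T ∖ S).

(⊇) This inclusion fails. Take T = {1}, B = ∅, S = ∅; then 1 ∈ (S ∖ B) ∪ (T ∖ S) but 1 ∉ (T ∩ B) ∪ (S ∪ B).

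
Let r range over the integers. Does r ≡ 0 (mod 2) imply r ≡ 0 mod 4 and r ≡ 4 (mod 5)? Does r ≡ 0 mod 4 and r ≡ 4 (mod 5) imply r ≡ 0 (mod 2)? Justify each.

Converse. If r ≡ 0 (mod 4) and r ≡ 4 (mod 5), then by the Chinese remainder theorem r ≡ 4 (mod 20). Since 4 ≡ 0 (mod 2) and 2 ∣ 20, we get r ≡ 0 (mod 2).

Forward direction. This fails: r = 0 gives 0 ≡ 0 (mod 2) but 0 ≡ 0 (mod 5), so the conjunction on the right does not hold.

The forward direction fails; the converse holds.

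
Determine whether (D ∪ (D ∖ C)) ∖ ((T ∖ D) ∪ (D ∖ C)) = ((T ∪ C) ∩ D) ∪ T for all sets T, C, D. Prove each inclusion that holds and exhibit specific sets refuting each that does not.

(⊆) holds; (⊇) fails.

(⊆) Let x ∈ (D ∪ (D ∖ C)) ∖ ((T ∖ D) ∪ (D ∖ C)). Then either x ∈ C ∩ D and x ∉ T; or x ∈ T ∩ C ∩ D. In each case x ∈ ((T ∪ C) ∩ D) ∪ T, so (D ∪ (D ∖ C)) ∖ ((T ∖ D) ∪ (D ∖ C)) ⊆ ((T ∪ C) ∩ D) ∪ T.

(⊇) This inclusion fails. Take T = {1}, C = ∅, D = ∅; then 1 ∈ ((T ∪ C) ∩ D) ∪ T but 1 ∉ (D ∪ (D ∖ C)) ∖ ((T ∖ D) ∪ (D ∖ C)).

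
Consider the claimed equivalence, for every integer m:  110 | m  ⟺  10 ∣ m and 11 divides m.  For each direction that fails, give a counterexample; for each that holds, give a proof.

Forward direction. If 110 ∣ m, write m = 110q. Since 110 = 11·10, m = 10·(11q), so 10 ∣ m; and since 110 = 10·11, m = 11·(10q), so 11 ∣ m.

Converse. Suppose 10 ∣ m and 11 ∣ m. Any common multiple of 10 and 11 is a multiple of their lcm; here gcd(10, 11) = 1, so lcm(10, 11) = 10·11 = 110, so 110 ∣ m.

Both directions hold.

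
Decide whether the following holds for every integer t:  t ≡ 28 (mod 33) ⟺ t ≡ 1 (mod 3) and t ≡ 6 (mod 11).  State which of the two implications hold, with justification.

(⇒) Suppose t ≡ 28 (mod 33); write t = 33j + 28. Since 3 ∣ 33, reducing mod 3 gives t ≡ 28 ≡ 1 (mod 3); since 11 ∣ 33, reducing mod 11 gives t ≡ 28 ≡ 6 (mod 11).

(⇐) Conversely, if t ≡ 1 (mod 3) and t ≡ 6 (mod 11), then by the Chinese remainder theorem t ≡ 28 (mod 33). This is exactly t ≡ 28 (mod 33).

Both directions hold; the statement is true.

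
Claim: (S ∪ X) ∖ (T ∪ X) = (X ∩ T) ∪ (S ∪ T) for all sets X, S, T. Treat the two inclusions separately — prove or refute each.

Only the forward inclusion holds.

(⟸) This inclusion fails. Take X = {1}, S = {1}, T = ∅; then 1 ∈ (X ∩ T) ∪ (S ∪ T) but 1 ∉ (S ∪ X) ∖ (T ∪ X).

(⟹) Let x ∈ (S ∪ X) ∖ (T ∪ X). Then x ∈ S and x ∉ X, T, from which x ∈ (X ∩ T) ∪ (S ∪ T).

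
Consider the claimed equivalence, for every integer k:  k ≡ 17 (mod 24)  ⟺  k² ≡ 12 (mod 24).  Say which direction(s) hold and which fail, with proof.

Both directions fail.

Forward direction. This fails: take k = 17. Then 17 ≡ 17 (mod 24), but 17² = 289 ≡ 1 (mod 24), not 12.

Converse. This fails: take k = 6. Then 6² = 36 ≡ 12 (mod 24), yet 6 ≡ 6 (mod 24), not 17.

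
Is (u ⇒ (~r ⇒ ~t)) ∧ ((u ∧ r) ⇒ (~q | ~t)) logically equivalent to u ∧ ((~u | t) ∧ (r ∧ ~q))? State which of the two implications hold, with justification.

The forward direction fails; the converse holds.

Converse. Assume the antecedent. If q is true, the antecedent cannot hold. If q is false, the antecedent forces (q = F, t = T, u = T, r = T), and the consequent holds there. Either way the consequent holds.

Forward direction. This fails. Under q = F, t = F, u = F, r = F, the left side is true but the right side is false.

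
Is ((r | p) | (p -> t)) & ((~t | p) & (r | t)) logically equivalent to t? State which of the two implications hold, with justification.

Neither implication holds.

(⟹) This fails. Under r = T, p = F, t = F, the left side is true but the right side is false.

(⟸) This fails. Under r = F, p = F, t = T, the left side is false but the right side is true.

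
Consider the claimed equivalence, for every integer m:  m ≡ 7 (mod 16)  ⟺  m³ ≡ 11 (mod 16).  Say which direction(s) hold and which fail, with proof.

(→) This fails: take m = 7. Then 7 ≡ 7 (mod 16), but 7³ = 343 ≡ 7 (mod 16), not 11.

(←) This fails: take m = 3. Then 3³ = 27 ≡ 11 (mod 16), yet 3 ≡ 3 (mod 16), not 7.

Neither implication holds.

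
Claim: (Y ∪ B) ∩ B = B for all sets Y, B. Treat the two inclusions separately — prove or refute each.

Reverse inclusion. Let x ∈ B. Then either x ∈ B and x ∉ Y; or x ∈ Y ∩ B. In each case x ∈ (Y ∪ B) ∩ B, so B ⊆ (Y ∪ B) ∩ B.

Forward inclusion. Let x ∈ (Y ∪ B) ∩ B. Then either x ∈ B and x ∉ Y; or x ∈ Y ∩ B. In each case x ∈ B, so (Y ∪ B) ∩ B ⊆ B.

Both inclusions hold; the sets are equal.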